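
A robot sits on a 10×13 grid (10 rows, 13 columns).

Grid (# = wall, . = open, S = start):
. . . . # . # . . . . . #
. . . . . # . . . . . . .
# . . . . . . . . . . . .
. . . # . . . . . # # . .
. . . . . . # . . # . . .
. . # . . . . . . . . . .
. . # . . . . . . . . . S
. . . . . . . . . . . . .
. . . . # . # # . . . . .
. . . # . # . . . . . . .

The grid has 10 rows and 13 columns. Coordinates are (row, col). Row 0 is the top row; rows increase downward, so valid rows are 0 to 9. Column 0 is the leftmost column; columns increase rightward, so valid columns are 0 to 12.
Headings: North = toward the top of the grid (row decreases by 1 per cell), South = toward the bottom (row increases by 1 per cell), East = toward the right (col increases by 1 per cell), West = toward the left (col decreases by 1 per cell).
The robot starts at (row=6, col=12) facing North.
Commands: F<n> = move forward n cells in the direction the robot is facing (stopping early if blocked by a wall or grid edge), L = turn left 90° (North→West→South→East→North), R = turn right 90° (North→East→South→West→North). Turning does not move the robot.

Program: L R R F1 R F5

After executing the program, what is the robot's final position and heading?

Start: (row=6, col=12), facing North
  L: turn left, now facing West
  R: turn right, now facing North
  R: turn right, now facing East
  F1: move forward 0/1 (blocked), now at (row=6, col=12)
  R: turn right, now facing South
  F5: move forward 3/5 (blocked), now at (row=9, col=12)
Final: (row=9, col=12), facing South

Answer: Final position: (row=9, col=12), facing South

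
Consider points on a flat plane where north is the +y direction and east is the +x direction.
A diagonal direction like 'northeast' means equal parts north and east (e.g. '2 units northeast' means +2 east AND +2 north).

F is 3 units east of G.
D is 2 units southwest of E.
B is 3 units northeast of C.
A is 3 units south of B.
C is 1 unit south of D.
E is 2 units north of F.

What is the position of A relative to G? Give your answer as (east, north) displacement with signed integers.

Place G at the origin (east=0, north=0).
  F is 3 units east of G: delta (east=+3, north=+0); F at (east=3, north=0).
  E is 2 units north of F: delta (east=+0, north=+2); E at (east=3, north=2).
  D is 2 units southwest of E: delta (east=-2, north=-2); D at (east=1, north=0).
  C is 1 unit south of D: delta (east=+0, north=-1); C at (east=1, north=-1).
  B is 3 units northeast of C: delta (east=+3, north=+3); B at (east=4, north=2).
  A is 3 units south of B: delta (east=+0, north=-3); A at (east=4, north=-1).
Therefore A relative to G: (east=4, north=-1).

Answer: A is at (east=4, north=-1) relative to G.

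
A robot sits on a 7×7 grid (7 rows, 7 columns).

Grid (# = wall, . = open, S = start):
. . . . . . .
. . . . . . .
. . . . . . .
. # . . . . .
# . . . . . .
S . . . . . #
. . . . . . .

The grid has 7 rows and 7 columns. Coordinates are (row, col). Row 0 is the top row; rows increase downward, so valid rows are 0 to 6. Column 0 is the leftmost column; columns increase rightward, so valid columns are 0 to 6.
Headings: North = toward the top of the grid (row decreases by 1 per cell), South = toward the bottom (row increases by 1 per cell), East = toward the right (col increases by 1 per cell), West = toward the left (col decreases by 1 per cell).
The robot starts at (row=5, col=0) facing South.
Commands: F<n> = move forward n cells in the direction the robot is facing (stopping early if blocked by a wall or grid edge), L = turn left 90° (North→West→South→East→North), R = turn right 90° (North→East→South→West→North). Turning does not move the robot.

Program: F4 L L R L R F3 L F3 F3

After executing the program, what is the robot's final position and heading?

Start: (row=5, col=0), facing South
  F4: move forward 1/4 (blocked), now at (row=6, col=0)
  L: turn left, now facing East
  L: turn left, now facing North
  R: turn right, now facing East
  L: turn left, now facing North
  R: turn right, now facing East
  F3: move forward 3, now at (row=6, col=3)
  L: turn left, now facing North
  F3: move forward 3, now at (row=3, col=3)
  F3: move forward 3, now at (row=0, col=3)
Final: (row=0, col=3), facing North

Answer: Final position: (row=0, col=3), facing North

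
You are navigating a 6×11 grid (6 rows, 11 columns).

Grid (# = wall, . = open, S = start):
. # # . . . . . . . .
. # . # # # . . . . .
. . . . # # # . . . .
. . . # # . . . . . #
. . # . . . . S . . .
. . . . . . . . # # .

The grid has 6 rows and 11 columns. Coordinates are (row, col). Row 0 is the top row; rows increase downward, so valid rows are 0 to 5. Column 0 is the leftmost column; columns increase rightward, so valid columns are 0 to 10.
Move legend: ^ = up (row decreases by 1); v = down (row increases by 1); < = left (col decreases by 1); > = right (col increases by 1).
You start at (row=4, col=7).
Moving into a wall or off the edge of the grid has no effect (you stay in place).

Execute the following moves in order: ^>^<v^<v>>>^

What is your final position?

Answer: Final position: (row=2, col=9)

Derivation:
Start: (row=4, col=7)
  ^ (up): (row=4, col=7) -> (row=3, col=7)
  > (right): (row=3, col=7) -> (row=3, col=8)
  ^ (up): (row=3, col=8) -> (row=2, col=8)
  < (left): (row=2, col=8) -> (row=2, col=7)
  v (down): (row=2, col=7) -> (row=3, col=7)
  ^ (up): (row=3, col=7) -> (row=2, col=7)
  < (left): blocked, stay at (row=2, col=7)
  v (down): (row=2, col=7) -> (row=3, col=7)
  > (right): (row=3, col=7) -> (row=3, col=8)
  > (right): (row=3, col=8) -> (row=3, col=9)
  > (right): blocked, stay at (row=3, col=9)
  ^ (up): (row=3, col=9) -> (row=2, col=9)
Final: (row=2, col=9)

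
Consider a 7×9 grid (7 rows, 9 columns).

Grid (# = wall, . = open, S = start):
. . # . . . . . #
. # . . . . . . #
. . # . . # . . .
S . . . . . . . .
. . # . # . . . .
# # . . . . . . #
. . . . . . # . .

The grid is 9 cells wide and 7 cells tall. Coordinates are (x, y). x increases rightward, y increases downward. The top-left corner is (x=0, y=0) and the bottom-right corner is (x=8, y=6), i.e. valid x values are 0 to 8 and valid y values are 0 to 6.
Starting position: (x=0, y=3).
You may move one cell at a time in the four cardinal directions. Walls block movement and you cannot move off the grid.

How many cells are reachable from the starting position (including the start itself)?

BFS flood-fill from (x=0, y=3):
  Distance 0: (x=0, y=3)
  Distance 1: (x=0, y=2), (x=1, y=3), (x=0, y=4)
  Distance 2: (x=0, y=1), (x=1, y=2), (x=2, y=3), (x=1, y=4)
  Distance 3: (x=0, y=0), (x=3, y=3)
  Distance 4: (x=1, y=0), (x=3, y=2), (x=4, y=3), (x=3, y=4)
  Distance 5: (x=3, y=1), (x=4, y=2), (x=5, y=3), (x=3, y=5)
  Distance 6: (x=3, y=0), (x=2, y=1), (x=4, y=1), (x=6, y=3), (x=5, y=4), (x=2, y=5), (x=4, y=5), (x=3, y=6)
  Distance 7: (x=4, y=0), (x=5, y=1), (x=6, y=2), (x=7, y=3), (x=6, y=4), (x=5, y=5), (x=2, y=6), (x=4, y=6)
  Distance 8: (x=5, y=0), (x=6, y=1), (x=7, y=2), (x=8, y=3), (x=7, y=4), (x=6, y=5), (x=1, y=6), (x=5, y=6)
  Distance 9: (x=6, y=0), (x=7, y=1), (x=8, y=2), (x=8, y=4), (x=7, y=5), (x=0, y=6)
  Distance 10: (x=7, y=0), (x=7, y=6)
  Distance 11: (x=8, y=6)
Total reachable: 51 (grid has 51 open cells total)

Answer: Reachable cells: 51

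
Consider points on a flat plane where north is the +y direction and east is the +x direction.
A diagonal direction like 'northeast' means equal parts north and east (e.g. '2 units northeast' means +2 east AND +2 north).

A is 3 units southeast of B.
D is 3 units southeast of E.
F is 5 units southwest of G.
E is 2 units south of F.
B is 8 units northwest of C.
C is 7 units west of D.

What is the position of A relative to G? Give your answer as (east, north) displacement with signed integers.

Place G at the origin (east=0, north=0).
  F is 5 units southwest of G: delta (east=-5, north=-5); F at (east=-5, north=-5).
  E is 2 units south of F: delta (east=+0, north=-2); E at (east=-5, north=-7).
  D is 3 units southeast of E: delta (east=+3, north=-3); D at (east=-2, north=-10).
  C is 7 units west of D: delta (east=-7, north=+0); C at (east=-9, north=-10).
  B is 8 units northwest of C: delta (east=-8, north=+8); B at (east=-17, north=-2).
  A is 3 units southeast of B: delta (east=+3, north=-3); A at (east=-14, north=-5).
Therefore A relative to G: (east=-14, north=-5).

Answer: A is at (east=-14, north=-5) relative to G.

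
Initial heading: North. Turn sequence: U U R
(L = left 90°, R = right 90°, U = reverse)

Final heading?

Start: North
  U (U-turn (180°)) -> South
  U (U-turn (180°)) -> North
  R (right (90° clockwise)) -> East
Final: East

Answer: Final heading: East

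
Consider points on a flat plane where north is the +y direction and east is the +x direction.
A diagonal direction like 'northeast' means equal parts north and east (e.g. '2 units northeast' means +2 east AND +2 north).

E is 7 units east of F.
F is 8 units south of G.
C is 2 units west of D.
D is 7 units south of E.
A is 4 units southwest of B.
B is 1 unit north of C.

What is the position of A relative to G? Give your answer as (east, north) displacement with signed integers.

Place G at the origin (east=0, north=0).
  F is 8 units south of G: delta (east=+0, north=-8); F at (east=0, north=-8).
  E is 7 units east of F: delta (east=+7, north=+0); E at (east=7, north=-8).
  D is 7 units south of E: delta (east=+0, north=-7); D at (east=7, north=-15).
  C is 2 units west of D: delta (east=-2, north=+0); C at (east=5, north=-15).
  B is 1 unit north of C: delta (east=+0, north=+1); B at (east=5, north=-14).
  A is 4 units southwest of B: delta (east=-4, north=-4); A at (east=1, north=-18).
Therefore A relative to G: (east=1, north=-18).

Answer: A is at (east=1, north=-18) relative to G.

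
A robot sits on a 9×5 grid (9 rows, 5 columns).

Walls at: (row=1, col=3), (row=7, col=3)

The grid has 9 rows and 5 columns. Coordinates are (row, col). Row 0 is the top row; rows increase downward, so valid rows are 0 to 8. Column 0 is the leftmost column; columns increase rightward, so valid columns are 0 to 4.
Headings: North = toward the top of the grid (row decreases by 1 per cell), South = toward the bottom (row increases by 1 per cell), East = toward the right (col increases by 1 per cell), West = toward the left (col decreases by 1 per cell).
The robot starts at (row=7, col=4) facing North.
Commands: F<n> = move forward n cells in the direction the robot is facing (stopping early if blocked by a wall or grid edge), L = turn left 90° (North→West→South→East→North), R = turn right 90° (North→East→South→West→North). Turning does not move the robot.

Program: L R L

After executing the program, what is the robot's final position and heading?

Answer: Final position: (row=7, col=4), facing West

Derivation:
Start: (row=7, col=4), facing North
  L: turn left, now facing West
  R: turn right, now facing North
  L: turn left, now facing West
Final: (row=7, col=4), facing West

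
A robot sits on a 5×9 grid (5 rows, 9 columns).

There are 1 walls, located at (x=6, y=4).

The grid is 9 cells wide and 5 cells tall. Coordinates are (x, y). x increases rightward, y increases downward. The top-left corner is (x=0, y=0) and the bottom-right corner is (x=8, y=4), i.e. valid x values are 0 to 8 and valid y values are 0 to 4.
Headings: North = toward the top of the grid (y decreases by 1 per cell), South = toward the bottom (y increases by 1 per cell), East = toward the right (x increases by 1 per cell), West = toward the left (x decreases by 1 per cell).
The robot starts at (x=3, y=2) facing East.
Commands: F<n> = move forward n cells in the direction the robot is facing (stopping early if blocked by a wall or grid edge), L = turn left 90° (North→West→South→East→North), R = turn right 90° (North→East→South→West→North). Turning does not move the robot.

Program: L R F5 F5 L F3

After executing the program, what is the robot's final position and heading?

Start: (x=3, y=2), facing East
  L: turn left, now facing North
  R: turn right, now facing East
  F5: move forward 5, now at (x=8, y=2)
  F5: move forward 0/5 (blocked), now at (x=8, y=2)
  L: turn left, now facing North
  F3: move forward 2/3 (blocked), now at (x=8, y=0)
Final: (x=8, y=0), facing North

Answer: Final position: (x=8, y=0), facing North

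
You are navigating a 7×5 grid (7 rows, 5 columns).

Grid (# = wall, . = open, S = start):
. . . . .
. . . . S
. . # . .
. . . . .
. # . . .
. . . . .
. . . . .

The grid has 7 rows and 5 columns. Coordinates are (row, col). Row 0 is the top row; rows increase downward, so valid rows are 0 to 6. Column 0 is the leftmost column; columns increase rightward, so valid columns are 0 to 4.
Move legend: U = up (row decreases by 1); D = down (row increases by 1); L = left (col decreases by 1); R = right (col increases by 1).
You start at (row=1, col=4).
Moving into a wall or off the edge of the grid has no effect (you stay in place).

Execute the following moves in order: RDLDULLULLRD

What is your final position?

Start: (row=1, col=4)
  R (right): blocked, stay at (row=1, col=4)
  D (down): (row=1, col=4) -> (row=2, col=4)
  L (left): (row=2, col=4) -> (row=2, col=3)
  D (down): (row=2, col=3) -> (row=3, col=3)
  U (up): (row=3, col=3) -> (row=2, col=3)
  L (left): blocked, stay at (row=2, col=3)
  L (left): blocked, stay at (row=2, col=3)
  U (up): (row=2, col=3) -> (row=1, col=3)
  L (left): (row=1, col=3) -> (row=1, col=2)
  L (left): (row=1, col=2) -> (row=1, col=1)
  R (right): (row=1, col=1) -> (row=1, col=2)
  D (down): blocked, stay at (row=1, col=2)
Final: (row=1, col=2)

Answer: Final position: (row=1, col=2)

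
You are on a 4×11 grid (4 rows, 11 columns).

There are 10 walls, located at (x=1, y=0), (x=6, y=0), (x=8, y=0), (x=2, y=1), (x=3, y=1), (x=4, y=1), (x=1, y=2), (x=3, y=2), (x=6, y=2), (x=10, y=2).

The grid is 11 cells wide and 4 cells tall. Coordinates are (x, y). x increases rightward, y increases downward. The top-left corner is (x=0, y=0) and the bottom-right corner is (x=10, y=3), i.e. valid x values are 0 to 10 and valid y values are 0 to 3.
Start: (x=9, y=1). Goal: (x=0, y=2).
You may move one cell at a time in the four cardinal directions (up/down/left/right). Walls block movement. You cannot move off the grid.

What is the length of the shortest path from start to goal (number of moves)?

Answer: Shortest path length: 12

Derivation:
BFS from (x=9, y=1) until reaching (x=0, y=2):
  Distance 0: (x=9, y=1)
  Distance 1: (x=9, y=0), (x=8, y=1), (x=10, y=1), (x=9, y=2)
  Distance 2: (x=10, y=0), (x=7, y=1), (x=8, y=2), (x=9, y=3)
  Distance 3: (x=7, y=0), (x=6, y=1), (x=7, y=2), (x=8, y=3), (x=10, y=3)
  Distance 4: (x=5, y=1), (x=7, y=3)
  Distance 5: (x=5, y=0), (x=5, y=2), (x=6, y=3)
  Distance 6: (x=4, y=0), (x=4, y=2), (x=5, y=3)
  Distance 7: (x=3, y=0), (x=4, y=3)
  Distance 8: (x=2, y=0), (x=3, y=3)
  Distance 9: (x=2, y=3)
  Distance 10: (x=2, y=2), (x=1, y=3)
  Distance 11: (x=0, y=3)
  Distance 12: (x=0, y=2)  <- goal reached here
One shortest path (12 moves): (x=9, y=1) -> (x=8, y=1) -> (x=7, y=1) -> (x=6, y=1) -> (x=5, y=1) -> (x=5, y=2) -> (x=4, y=2) -> (x=4, y=3) -> (x=3, y=3) -> (x=2, y=3) -> (x=1, y=3) -> (x=0, y=3) -> (x=0, y=2)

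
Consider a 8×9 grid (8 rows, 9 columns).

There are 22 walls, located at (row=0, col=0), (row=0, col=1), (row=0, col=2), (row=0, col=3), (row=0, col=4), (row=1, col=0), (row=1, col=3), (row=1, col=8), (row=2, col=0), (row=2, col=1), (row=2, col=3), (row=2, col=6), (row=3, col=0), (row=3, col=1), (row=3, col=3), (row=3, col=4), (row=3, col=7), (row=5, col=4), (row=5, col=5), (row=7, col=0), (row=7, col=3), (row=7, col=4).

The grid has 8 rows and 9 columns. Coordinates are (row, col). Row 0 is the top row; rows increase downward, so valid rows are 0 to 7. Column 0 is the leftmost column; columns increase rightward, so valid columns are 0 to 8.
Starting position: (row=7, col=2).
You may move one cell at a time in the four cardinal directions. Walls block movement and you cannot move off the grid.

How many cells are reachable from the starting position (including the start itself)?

Answer: Reachable cells: 50

Derivation:
BFS flood-fill from (row=7, col=2):
  Distance 0: (row=7, col=2)
  Distance 1: (row=6, col=2), (row=7, col=1)
  Distance 2: (row=5, col=2), (row=6, col=1), (row=6, col=3)
  Distance 3: (row=4, col=2), (row=5, col=1), (row=5, col=3), (row=6, col=0), (row=6, col=4)
  Distance 4: (row=3, col=2), (row=4, col=1), (row=4, col=3), (row=5, col=0), (row=6, col=5)
  Distance 5: (row=2, col=2), (row=4, col=0), (row=4, col=4), (row=6, col=6), (row=7, col=5)
  Distance 6: (row=1, col=2), (row=4, col=5), (row=5, col=6), (row=6, col=7), (row=7, col=6)
  Distance 7: (row=1, col=1), (row=3, col=5), (row=4, col=6), (row=5, col=7), (row=6, col=8), (row=7, col=7)
  Distance 8: (row=2, col=5), (row=3, col=6), (row=4, col=7), (row=5, col=8), (row=7, col=8)
  Distance 9: (row=1, col=5), (row=2, col=4), (row=4, col=8)
  Distance 10: (row=0, col=5), (row=1, col=4), (row=1, col=6), (row=3, col=8)
  Distance 11: (row=0, col=6), (row=1, col=7), (row=2, col=8)
  Distance 12: (row=0, col=7), (row=2, col=7)
  Distance 13: (row=0, col=8)
Total reachable: 50 (grid has 50 open cells total)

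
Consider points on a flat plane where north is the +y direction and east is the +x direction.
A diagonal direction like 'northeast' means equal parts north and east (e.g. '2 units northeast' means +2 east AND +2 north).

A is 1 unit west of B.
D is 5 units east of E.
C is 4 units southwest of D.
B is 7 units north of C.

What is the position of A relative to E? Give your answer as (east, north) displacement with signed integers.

Place E at the origin (east=0, north=0).
  D is 5 units east of E: delta (east=+5, north=+0); D at (east=5, north=0).
  C is 4 units southwest of D: delta (east=-4, north=-4); C at (east=1, north=-4).
  B is 7 units north of C: delta (east=+0, north=+7); B at (east=1, north=3).
  A is 1 unit west of B: delta (east=-1, north=+0); A at (east=0, north=3).
Therefore A relative to E: (east=0, north=3).

Answer: A is at (east=0, north=3) relative to E.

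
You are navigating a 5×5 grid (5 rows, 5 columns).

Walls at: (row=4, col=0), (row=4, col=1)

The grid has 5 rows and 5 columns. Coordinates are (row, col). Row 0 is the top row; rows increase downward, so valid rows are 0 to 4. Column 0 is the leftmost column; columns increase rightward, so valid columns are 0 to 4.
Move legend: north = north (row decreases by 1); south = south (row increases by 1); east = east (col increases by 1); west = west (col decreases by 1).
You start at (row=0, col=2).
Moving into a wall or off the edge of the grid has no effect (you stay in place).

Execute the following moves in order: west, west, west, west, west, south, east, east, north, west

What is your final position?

Answer: Final position: (row=0, col=1)

Derivation:
Start: (row=0, col=2)
  west (west): (row=0, col=2) -> (row=0, col=1)
  west (west): (row=0, col=1) -> (row=0, col=0)
  [×3]west (west): blocked, stay at (row=0, col=0)
  south (south): (row=0, col=0) -> (row=1, col=0)
  east (east): (row=1, col=0) -> (row=1, col=1)
  east (east): (row=1, col=1) -> (row=1, col=2)
  north (north): (row=1, col=2) -> (row=0, col=2)
  west (west): (row=0, col=2) -> (row=0, col=1)
Final: (row=0, col=1)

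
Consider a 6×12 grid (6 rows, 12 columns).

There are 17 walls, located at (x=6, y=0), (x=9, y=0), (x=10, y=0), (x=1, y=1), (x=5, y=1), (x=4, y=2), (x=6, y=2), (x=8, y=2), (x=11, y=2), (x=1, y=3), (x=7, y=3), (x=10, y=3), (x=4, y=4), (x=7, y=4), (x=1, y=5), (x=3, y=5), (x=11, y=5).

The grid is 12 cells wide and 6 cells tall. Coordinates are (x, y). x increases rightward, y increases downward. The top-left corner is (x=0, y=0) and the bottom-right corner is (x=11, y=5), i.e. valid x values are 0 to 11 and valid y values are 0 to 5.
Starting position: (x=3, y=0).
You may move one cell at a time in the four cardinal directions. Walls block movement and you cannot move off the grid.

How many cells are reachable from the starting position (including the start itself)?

Answer: Reachable cells: 55

Derivation:
BFS flood-fill from (x=3, y=0):
  Distance 0: (x=3, y=0)
  Distance 1: (x=2, y=0), (x=4, y=0), (x=3, y=1)
  Distance 2: (x=1, y=0), (x=5, y=0), (x=2, y=1), (x=4, y=1), (x=3, y=2)
  Distance 3: (x=0, y=0), (x=2, y=2), (x=3, y=3)
  Distance 4: (x=0, y=1), (x=1, y=2), (x=2, y=3), (x=4, y=3), (x=3, y=4)
  Distance 5: (x=0, y=2), (x=5, y=3), (x=2, y=4)
  Distance 6: (x=5, y=2), (x=0, y=3), (x=6, y=3), (x=1, y=4), (x=5, y=4), (x=2, y=5)
  Distance 7: (x=0, y=4), (x=6, y=4), (x=5, y=5)
  Distance 8: (x=0, y=5), (x=4, y=5), (x=6, y=5)
  Distance 9: (x=7, y=5)
  Distance 10: (x=8, y=5)
  Distance 11: (x=8, y=4), (x=9, y=5)
  Distance 12: (x=8, y=3), (x=9, y=4), (x=10, y=5)
  Distance 13: (x=9, y=3), (x=10, y=4)
  Distance 14: (x=9, y=2), (x=11, y=4)
  Distance 15: (x=9, y=1), (x=10, y=2), (x=11, y=3)
  Distance 16: (x=8, y=1), (x=10, y=1)
  Distance 17: (x=8, y=0), (x=7, y=1), (x=11, y=1)
  Distance 18: (x=7, y=0), (x=11, y=0), (x=6, y=1), (x=7, y=2)
Total reachable: 55 (grid has 55 open cells total)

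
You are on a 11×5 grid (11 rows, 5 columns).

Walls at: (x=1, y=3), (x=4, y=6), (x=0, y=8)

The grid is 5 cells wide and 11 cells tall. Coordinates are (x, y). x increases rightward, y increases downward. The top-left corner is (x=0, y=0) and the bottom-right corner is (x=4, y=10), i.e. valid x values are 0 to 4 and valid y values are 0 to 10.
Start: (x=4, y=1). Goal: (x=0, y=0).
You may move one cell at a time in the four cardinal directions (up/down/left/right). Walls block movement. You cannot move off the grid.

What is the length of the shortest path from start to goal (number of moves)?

BFS from (x=4, y=1) until reaching (x=0, y=0):
  Distance 0: (x=4, y=1)
  Distance 1: (x=4, y=0), (x=3, y=1), (x=4, y=2)
  Distance 2: (x=3, y=0), (x=2, y=1), (x=3, y=2), (x=4, y=3)
  Distance 3: (x=2, y=0), (x=1, y=1), (x=2, y=2), (x=3, y=3), (x=4, y=4)
  Distance 4: (x=1, y=0), (x=0, y=1), (x=1, y=2), (x=2, y=3), (x=3, y=4), (x=4, y=5)
  Distance 5: (x=0, y=0), (x=0, y=2), (x=2, y=4), (x=3, y=5)  <- goal reached here
One shortest path (5 moves): (x=4, y=1) -> (x=3, y=1) -> (x=2, y=1) -> (x=1, y=1) -> (x=0, y=1) -> (x=0, y=0)

Answer: Shortest path length: 5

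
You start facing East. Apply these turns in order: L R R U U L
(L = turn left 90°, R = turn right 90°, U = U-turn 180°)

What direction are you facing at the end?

Start: East
  L (left (90° counter-clockwise)) -> North
  R (right (90° clockwise)) -> East
  R (right (90° clockwise)) -> South
  U (U-turn (180°)) -> North
  U (U-turn (180°)) -> South
  L (left (90° counter-clockwise)) -> East
Final: East

Answer: Final heading: East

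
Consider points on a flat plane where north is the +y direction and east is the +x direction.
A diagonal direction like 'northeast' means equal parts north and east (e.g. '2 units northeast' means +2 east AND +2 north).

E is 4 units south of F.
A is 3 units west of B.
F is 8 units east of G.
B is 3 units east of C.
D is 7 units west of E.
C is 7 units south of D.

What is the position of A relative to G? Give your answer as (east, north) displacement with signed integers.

Place G at the origin (east=0, north=0).
  F is 8 units east of G: delta (east=+8, north=+0); F at (east=8, north=0).
  E is 4 units south of F: delta (east=+0, north=-4); E at (east=8, north=-4).
  D is 7 units west of E: delta (east=-7, north=+0); D at (east=1, north=-4).
  C is 7 units south of D: delta (east=+0, north=-7); C at (east=1, north=-11).
  B is 3 units east of C: delta (east=+3, north=+0); B at (east=4, north=-11).
  A is 3 units west of B: delta (east=-3, north=+0); A at (east=1, north=-11).
Therefore A relative to G: (east=1, north=-11).

Answer: A is at (east=1, north=-11) relative to G.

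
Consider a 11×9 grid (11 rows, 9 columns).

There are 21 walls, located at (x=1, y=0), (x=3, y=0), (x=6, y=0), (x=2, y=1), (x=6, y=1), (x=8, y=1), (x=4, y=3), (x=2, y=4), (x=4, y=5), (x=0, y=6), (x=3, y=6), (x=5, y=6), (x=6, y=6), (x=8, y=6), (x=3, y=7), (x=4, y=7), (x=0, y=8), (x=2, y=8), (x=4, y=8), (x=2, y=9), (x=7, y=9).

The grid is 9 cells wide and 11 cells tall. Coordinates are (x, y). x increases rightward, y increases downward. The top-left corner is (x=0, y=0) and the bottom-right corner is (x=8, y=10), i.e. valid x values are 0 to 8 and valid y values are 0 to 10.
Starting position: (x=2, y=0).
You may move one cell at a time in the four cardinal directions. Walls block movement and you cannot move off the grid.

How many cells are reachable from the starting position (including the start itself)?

Answer: Reachable cells: 1

Derivation:
BFS flood-fill from (x=2, y=0):
  Distance 0: (x=2, y=0)
Total reachable: 1 (grid has 78 open cells total)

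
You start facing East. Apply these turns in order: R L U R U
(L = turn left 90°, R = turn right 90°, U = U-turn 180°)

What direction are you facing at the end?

Answer: Final heading: South

Derivation:
Start: East
  R (right (90° clockwise)) -> South
  L (left (90° counter-clockwise)) -> East
  U (U-turn (180°)) -> West
  R (right (90° clockwise)) -> North
  U (U-turn (180°)) -> South
Final: South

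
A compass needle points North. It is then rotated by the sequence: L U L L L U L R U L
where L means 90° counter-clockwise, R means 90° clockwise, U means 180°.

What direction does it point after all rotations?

Start: North
  L (left (90° counter-clockwise)) -> West
  U (U-turn (180°)) -> East
  L (left (90° counter-clockwise)) -> North
  L (left (90° counter-clockwise)) -> West
  L (left (90° counter-clockwise)) -> South
  U (U-turn (180°)) -> North
  L (left (90° counter-clockwise)) -> West
  R (right (90° clockwise)) -> North
  U (U-turn (180°)) -> South
  L (left (90° counter-clockwise)) -> East
Final: East

Answer: Final heading: East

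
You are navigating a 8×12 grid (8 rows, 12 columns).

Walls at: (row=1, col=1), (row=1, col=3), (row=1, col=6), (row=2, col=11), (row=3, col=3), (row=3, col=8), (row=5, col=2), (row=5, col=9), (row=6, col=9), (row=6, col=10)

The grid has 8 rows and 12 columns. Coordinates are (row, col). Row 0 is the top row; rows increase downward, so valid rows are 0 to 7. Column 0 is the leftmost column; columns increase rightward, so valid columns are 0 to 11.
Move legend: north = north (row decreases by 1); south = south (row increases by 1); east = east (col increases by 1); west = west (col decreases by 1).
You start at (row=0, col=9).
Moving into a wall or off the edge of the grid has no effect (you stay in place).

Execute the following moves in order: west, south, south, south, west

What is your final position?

Start: (row=0, col=9)
  west (west): (row=0, col=9) -> (row=0, col=8)
  south (south): (row=0, col=8) -> (row=1, col=8)
  south (south): (row=1, col=8) -> (row=2, col=8)
  south (south): blocked, stay at (row=2, col=8)
  west (west): (row=2, col=8) -> (row=2, col=7)
Final: (row=2, col=7)

Answer: Final position: (row=2, col=7)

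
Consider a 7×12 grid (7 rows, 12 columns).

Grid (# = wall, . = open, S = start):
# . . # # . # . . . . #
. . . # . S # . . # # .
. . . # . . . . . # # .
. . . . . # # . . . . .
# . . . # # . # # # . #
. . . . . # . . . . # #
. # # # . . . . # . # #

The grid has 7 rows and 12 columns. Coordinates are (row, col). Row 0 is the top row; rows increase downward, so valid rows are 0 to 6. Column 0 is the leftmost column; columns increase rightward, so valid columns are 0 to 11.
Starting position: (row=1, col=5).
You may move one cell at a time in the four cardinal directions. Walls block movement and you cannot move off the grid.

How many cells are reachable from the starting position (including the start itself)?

Answer: Reachable cells: 54

Derivation:
BFS flood-fill from (row=1, col=5):
  Distance 0: (row=1, col=5)
  Distance 1: (row=0, col=5), (row=1, col=4), (row=2, col=5)
  Distance 2: (row=2, col=4), (row=2, col=6)
  Distance 3: (row=2, col=7), (row=3, col=4)
  Distance 4: (row=1, col=7), (row=2, col=8), (row=3, col=3), (row=3, col=7)
  Distance 5: (row=0, col=7), (row=1, col=8), (row=3, col=2), (row=3, col=8), (row=4, col=3)
  Distance 6: (row=0, col=8), (row=2, col=2), (row=3, col=1), (row=3, col=9), (row=4, col=2), (row=5, col=3)
  Distance 7: (row=0, col=9), (row=1, col=2), (row=2, col=1), (row=3, col=0), (row=3, col=10), (row=4, col=1), (row=5, col=2), (row=5, col=4)
  Distance 8: (row=0, col=2), (row=0, col=10), (row=1, col=1), (row=2, col=0), (row=3, col=11), (row=4, col=10), (row=5, col=1), (row=6, col=4)
  Distance 9: (row=0, col=1), (row=1, col=0), (row=2, col=11), (row=5, col=0), (row=6, col=5)
  Distance 10: (row=1, col=11), (row=6, col=0), (row=6, col=6)
  Distance 11: (row=5, col=6), (row=6, col=7)
  Distance 12: (row=4, col=6), (row=5, col=7)
  Distance 13: (row=5, col=8)
  Distance 14: (row=5, col=9)
  Distance 15: (row=6, col=9)
Total reachable: 54 (grid has 54 open cells total)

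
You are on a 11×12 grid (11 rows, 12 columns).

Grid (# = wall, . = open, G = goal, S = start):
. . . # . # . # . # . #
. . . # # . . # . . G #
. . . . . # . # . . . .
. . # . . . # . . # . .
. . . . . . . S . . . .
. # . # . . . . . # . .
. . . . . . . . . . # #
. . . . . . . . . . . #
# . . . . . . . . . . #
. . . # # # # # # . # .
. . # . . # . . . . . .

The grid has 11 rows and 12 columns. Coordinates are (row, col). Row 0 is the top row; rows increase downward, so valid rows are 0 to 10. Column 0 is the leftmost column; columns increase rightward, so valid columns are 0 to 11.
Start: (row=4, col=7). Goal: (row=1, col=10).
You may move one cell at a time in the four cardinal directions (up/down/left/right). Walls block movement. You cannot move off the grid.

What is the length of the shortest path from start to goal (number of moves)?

Answer: Shortest path length: 6

Derivation:
BFS from (row=4, col=7) until reaching (row=1, col=10):
  Distance 0: (row=4, col=7)
  Distance 1: (row=3, col=7), (row=4, col=6), (row=4, col=8), (row=5, col=7)
  Distance 2: (row=3, col=8), (row=4, col=5), (row=4, col=9), (row=5, col=6), (row=5, col=8), (row=6, col=7)
  Distance 3: (row=2, col=8), (row=3, col=5), (row=4, col=4), (row=4, col=10), (row=5, col=5), (row=6, col=6), (row=6, col=8), (row=7, col=7)
  Distance 4: (row=1, col=8), (row=2, col=9), (row=3, col=4), (row=3, col=10), (row=4, col=3), (row=4, col=11), (row=5, col=4), (row=5, col=10), (row=6, col=5), (row=6, col=9), (row=7, col=6), (row=7, col=8), (row=8, col=7)
  Distance 5: (row=0, col=8), (row=1, col=9), (row=2, col=4), (row=2, col=10), (row=3, col=3), (row=3, col=11), (row=4, col=2), (row=5, col=11), (row=6, col=4), (row=7, col=5), (row=7, col=9), (row=8, col=6), (row=8, col=8)
  Distance 6: (row=1, col=10), (row=2, col=3), (row=2, col=11), (row=4, col=1), (row=5, col=2), (row=6, col=3), (row=7, col=4), (row=7, col=10), (row=8, col=5), (row=8, col=9)  <- goal reached here
One shortest path (6 moves): (row=4, col=7) -> (row=4, col=8) -> (row=4, col=9) -> (row=4, col=10) -> (row=3, col=10) -> (row=2, col=10) -> (row=1, col=10)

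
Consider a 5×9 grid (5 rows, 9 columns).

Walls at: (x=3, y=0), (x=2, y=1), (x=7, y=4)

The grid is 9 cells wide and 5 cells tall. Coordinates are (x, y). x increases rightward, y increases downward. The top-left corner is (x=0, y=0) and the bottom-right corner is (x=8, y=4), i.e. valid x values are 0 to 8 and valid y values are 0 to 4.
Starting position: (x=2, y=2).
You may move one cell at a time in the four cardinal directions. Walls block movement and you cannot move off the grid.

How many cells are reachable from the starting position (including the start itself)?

BFS flood-fill from (x=2, y=2):
  Distance 0: (x=2, y=2)
  Distance 1: (x=1, y=2), (x=3, y=2), (x=2, y=3)
  Distance 2: (x=1, y=1), (x=3, y=1), (x=0, y=2), (x=4, y=2), (x=1, y=3), (x=3, y=3), (x=2, y=4)
  Distance 3: (x=1, y=0), (x=0, y=1), (x=4, y=1), (x=5, y=2), (x=0, y=3), (x=4, y=3), (x=1, y=4), (x=3, y=4)
  Distance 4: (x=0, y=0), (x=2, y=0), (x=4, y=0), (x=5, y=1), (x=6, y=2), (x=5, y=3), (x=0, y=4), (x=4, y=4)
  Distance 5: (x=5, y=0), (x=6, y=1), (x=7, y=2), (x=6, y=3), (x=5, y=4)
  Distance 6: (x=6, y=0), (x=7, y=1), (x=8, y=2), (x=7, y=3), (x=6, y=4)
  Distance 7: (x=7, y=0), (x=8, y=1), (x=8, y=3)
  Distance 8: (x=8, y=0), (x=8, y=4)
Total reachable: 42 (grid has 42 open cells total)

Answer: Reachable cells: 42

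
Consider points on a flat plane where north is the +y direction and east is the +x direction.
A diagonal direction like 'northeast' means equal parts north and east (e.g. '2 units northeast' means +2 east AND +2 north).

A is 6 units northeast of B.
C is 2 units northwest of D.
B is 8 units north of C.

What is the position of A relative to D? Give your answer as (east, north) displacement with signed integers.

Answer: A is at (east=4, north=16) relative to D.

Derivation:
Place D at the origin (east=0, north=0).
  C is 2 units northwest of D: delta (east=-2, north=+2); C at (east=-2, north=2).
  B is 8 units north of C: delta (east=+0, north=+8); B at (east=-2, north=10).
  A is 6 units northeast of B: delta (east=+6, north=+6); A at (east=4, north=16).
Therefore A relative to D: (east=4, north=16).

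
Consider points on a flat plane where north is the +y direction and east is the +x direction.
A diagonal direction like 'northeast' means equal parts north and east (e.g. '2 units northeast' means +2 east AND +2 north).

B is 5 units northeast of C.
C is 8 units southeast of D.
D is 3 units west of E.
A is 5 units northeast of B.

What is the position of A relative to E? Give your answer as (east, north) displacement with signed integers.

Answer: A is at (east=15, north=2) relative to E.

Derivation:
Place E at the origin (east=0, north=0).
  D is 3 units west of E: delta (east=-3, north=+0); D at (east=-3, north=0).
  C is 8 units southeast of D: delta (east=+8, north=-8); C at (east=5, north=-8).
  B is 5 units northeast of C: delta (east=+5, north=+5); B at (east=10, north=-3).
  A is 5 units northeast of B: delta (east=+5, north=+5); A at (east=15, north=2).
Therefore A relative to E: (east=15, north=2).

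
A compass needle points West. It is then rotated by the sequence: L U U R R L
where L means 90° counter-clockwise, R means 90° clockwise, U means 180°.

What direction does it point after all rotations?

Answer: Final heading: West

Derivation:
Start: West
  L (left (90° counter-clockwise)) -> South
  U (U-turn (180°)) -> North
  U (U-turn (180°)) -> South
  R (right (90° clockwise)) -> West
  R (right (90° clockwise)) -> North
  L (left (90° counter-clockwise)) -> West
Final: West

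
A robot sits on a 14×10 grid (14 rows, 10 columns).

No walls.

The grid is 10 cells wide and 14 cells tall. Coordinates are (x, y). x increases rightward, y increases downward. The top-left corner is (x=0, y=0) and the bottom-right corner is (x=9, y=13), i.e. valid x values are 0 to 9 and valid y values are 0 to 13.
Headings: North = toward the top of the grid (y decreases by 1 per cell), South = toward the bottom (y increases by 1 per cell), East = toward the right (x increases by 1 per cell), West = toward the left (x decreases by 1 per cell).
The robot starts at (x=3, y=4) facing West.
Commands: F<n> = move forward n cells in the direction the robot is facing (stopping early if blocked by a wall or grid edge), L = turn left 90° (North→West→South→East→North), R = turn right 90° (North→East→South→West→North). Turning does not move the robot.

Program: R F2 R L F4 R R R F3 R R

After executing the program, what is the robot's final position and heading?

Answer: Final position: (x=0, y=0), facing East

Derivation:
Start: (x=3, y=4), facing West
  R: turn right, now facing North
  F2: move forward 2, now at (x=3, y=2)
  R: turn right, now facing East
  L: turn left, now facing North
  F4: move forward 2/4 (blocked), now at (x=3, y=0)
  R: turn right, now facing East
  R: turn right, now facing South
  R: turn right, now facing West
  F3: move forward 3, now at (x=0, y=0)
  R: turn right, now facing North
  R: turn right, now facing East
Final: (x=0, y=0), facing East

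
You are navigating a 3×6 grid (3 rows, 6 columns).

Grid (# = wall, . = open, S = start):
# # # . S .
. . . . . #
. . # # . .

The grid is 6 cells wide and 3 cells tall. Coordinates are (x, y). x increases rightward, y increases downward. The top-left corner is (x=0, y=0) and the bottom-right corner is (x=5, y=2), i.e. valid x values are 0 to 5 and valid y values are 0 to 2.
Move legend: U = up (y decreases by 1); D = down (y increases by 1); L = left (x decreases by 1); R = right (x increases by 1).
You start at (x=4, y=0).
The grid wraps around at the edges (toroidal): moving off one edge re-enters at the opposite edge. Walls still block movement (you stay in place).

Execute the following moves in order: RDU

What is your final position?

Start: (x=4, y=0)
  R (right): (x=4, y=0) -> (x=5, y=0)
  D (down): blocked, stay at (x=5, y=0)
  U (up): (x=5, y=0) -> (x=5, y=2)
Final: (x=5, y=2)

Answer: Final position: (x=5, y=2)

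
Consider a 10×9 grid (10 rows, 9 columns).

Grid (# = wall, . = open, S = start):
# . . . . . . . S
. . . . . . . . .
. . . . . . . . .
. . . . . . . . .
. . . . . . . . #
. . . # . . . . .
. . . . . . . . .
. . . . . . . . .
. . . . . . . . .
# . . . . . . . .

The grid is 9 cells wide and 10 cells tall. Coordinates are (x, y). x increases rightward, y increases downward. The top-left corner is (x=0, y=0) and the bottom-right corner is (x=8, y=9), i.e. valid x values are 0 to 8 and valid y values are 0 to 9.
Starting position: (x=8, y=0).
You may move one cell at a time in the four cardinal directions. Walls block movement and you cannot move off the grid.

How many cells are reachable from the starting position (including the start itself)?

Answer: Reachable cells: 86

Derivation:
BFS flood-fill from (x=8, y=0):
  Distance 0: (x=8, y=0)
  Distance 1: (x=7, y=0), (x=8, y=1)
  Distance 2: (x=6, y=0), (x=7, y=1), (x=8, y=2)
  Distance 3: (x=5, y=0), (x=6, y=1), (x=7, y=2), (x=8, y=3)
  Distance 4: (x=4, y=0), (x=5, y=1), (x=6, y=2), (x=7, y=3)
  Distance 5: (x=3, y=0), (x=4, y=1), (x=5, y=2), (x=6, y=3), (x=7, y=4)
  Distance 6: (x=2, y=0), (x=3, y=1), (x=4, y=2), (x=5, y=3), (x=6, y=4), (x=7, y=5)
  Distance 7: (x=1, y=0), (x=2, y=1), (x=3, y=2), (x=4, y=3), (x=5, y=4), (x=6, y=5), (x=8, y=5), (x=7, y=6)
  Distance 8: (x=1, y=1), (x=2, y=2), (x=3, y=3), (x=4, y=4), (x=5, y=5), (x=6, y=6), (x=8, y=6), (x=7, y=7)
  Distance 9: (x=0, y=1), (x=1, y=2), (x=2, y=3), (x=3, y=4), (x=4, y=5), (x=5, y=6), (x=6, y=7), (x=8, y=7), (x=7, y=8)
  Distance 10: (x=0, y=2), (x=1, y=3), (x=2, y=4), (x=4, y=6), (x=5, y=7), (x=6, y=8), (x=8, y=8), (x=7, y=9)
  Distance 11: (x=0, y=3), (x=1, y=4), (x=2, y=5), (x=3, y=6), (x=4, y=7), (x=5, y=8), (x=6, y=9), (x=8, y=9)
  Distance 12: (x=0, y=4), (x=1, y=5), (x=2, y=6), (x=3, y=7), (x=4, y=8), (x=5, y=9)
  Distance 13: (x=0, y=5), (x=1, y=6), (x=2, y=7), (x=3, y=8), (x=4, y=9)
  Distance 14: (x=0, y=6), (x=1, y=7), (x=2, y=8), (x=3, y=9)
  Distance 15: (x=0, y=7), (x=1, y=8), (x=2, y=9)
  Distance 16: (x=0, y=8), (x=1, y=9)
Total reachable: 86 (grid has 86 open cells total)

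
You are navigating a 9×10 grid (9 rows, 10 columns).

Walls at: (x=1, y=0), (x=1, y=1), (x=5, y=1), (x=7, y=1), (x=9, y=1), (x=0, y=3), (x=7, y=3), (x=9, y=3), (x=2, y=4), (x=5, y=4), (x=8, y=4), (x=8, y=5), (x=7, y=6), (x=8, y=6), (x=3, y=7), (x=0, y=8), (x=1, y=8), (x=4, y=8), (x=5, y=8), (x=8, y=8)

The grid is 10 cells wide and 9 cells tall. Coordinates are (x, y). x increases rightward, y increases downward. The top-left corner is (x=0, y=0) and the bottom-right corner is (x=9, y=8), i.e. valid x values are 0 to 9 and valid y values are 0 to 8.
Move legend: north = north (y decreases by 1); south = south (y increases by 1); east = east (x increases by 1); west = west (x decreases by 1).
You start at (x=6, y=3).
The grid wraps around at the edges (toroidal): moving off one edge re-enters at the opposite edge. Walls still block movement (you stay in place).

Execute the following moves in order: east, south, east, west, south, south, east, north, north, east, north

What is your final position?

Start: (x=6, y=3)
  east (east): blocked, stay at (x=6, y=3)
  south (south): (x=6, y=3) -> (x=6, y=4)
  east (east): (x=6, y=4) -> (x=7, y=4)
  west (west): (x=7, y=4) -> (x=6, y=4)
  south (south): (x=6, y=4) -> (x=6, y=5)
  south (south): (x=6, y=5) -> (x=6, y=6)
  east (east): blocked, stay at (x=6, y=6)
  north (north): (x=6, y=6) -> (x=6, y=5)
  north (north): (x=6, y=5) -> (x=6, y=4)
  east (east): (x=6, y=4) -> (x=7, y=4)
  north (north): blocked, stay at (x=7, y=4)
Final: (x=7, y=4)

Answer: Final position: (x=7, y=4)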